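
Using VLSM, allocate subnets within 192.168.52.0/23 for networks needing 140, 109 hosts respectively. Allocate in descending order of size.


140 hosts -> /24 (254 usable): 192.168.52.0/24
109 hosts -> /25 (126 usable): 192.168.53.0/25
Allocation: 192.168.52.0/24 (140 hosts, 254 usable); 192.168.53.0/25 (109 hosts, 126 usable)


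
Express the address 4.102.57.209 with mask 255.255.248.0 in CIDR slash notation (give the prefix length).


Binary: 11111111.11111111.11111000.00000000
Count leading 1s
Prefix: /21


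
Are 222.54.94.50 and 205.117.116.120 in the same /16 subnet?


Mask: 255.255.0.0
222.54.94.50 AND mask = 222.54.0.0
205.117.116.120 AND mask = 205.117.0.0
No, different subnets (222.54.0.0 vs 205.117.0.0)


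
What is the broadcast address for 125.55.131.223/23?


Network: 125.55.130.0/23
Host bits = 9
Set all host bits to 1:
Broadcast: 125.55.131.255


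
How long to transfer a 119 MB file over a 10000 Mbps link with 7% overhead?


Effective throughput = 10000 * (1 - 7/100) = 9300 Mbps
File size in Mb = 119 * 8 = 952 Mb
Time = 952 / 9300
Time = 0.1024 seconds


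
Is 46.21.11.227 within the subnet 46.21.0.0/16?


Subnet network: 46.21.0.0
Test IP AND mask: 46.21.0.0
Yes, 46.21.11.227 is in 46.21.0.0/16


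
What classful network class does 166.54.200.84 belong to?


First octet: 166
Binary: 10100110
10xxxxxx -> Class B (128-191)
Class B, default mask 255.255.0.0 (/16)


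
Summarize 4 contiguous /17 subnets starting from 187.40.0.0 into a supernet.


Original prefix: /17
Number of subnets: 4 = 2^2
New prefix = 17 - 2 = 15
Supernet: 187.40.0.0/15


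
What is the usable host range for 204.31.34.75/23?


Network: 204.31.34.0
Broadcast: 204.31.35.255
First usable = network + 1
Last usable = broadcast - 1
Range: 204.31.34.1 to 204.31.35.254


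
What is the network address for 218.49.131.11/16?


IP:   11011010.00110001.10000011.00001011
Mask: 11111111.11111111.00000000.00000000
AND operation:
Net:  11011010.00110001.00000000.00000000
Network: 218.49.0.0/16


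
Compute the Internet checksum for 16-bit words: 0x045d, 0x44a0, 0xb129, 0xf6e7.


Sum all words (with carry folding):
+ 0x045d = 0x045d
+ 0x44a0 = 0x48fd
+ 0xb129 = 0xfa26
+ 0xf6e7 = 0xf10e
One's complement: ~0xf10e
Checksum = 0x0ef1


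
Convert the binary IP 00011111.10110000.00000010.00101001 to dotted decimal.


00011111 = 31
10110000 = 176
00000010 = 2
00101001 = 41
IP: 31.176.2.41


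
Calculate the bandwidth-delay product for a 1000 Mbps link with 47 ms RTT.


BDP = bandwidth * RTT
= 1000 Mbps * 47 ms
= 1000 * 1e6 * 47 / 1000 bits
= 47000000 bits
= 5875000 bytes
= 5737.3047 KB
BDP = 47000000 bits (5875000 bytes)


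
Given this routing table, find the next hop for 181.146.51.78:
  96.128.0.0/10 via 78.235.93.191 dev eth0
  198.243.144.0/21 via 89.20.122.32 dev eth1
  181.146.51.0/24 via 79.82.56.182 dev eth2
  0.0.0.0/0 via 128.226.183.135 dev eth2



Longest prefix match for 181.146.51.78:
  /10 96.128.0.0: no
  /21 198.243.144.0: no
  /24 181.146.51.0: MATCH
  /0 0.0.0.0: MATCH
Selected: next-hop 79.82.56.182 via eth2 (matched /24)


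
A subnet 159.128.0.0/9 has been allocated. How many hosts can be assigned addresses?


Host bits = 32 - 9 = 23
Total addresses = 2^23 = 8388608
Usable = total - 2 (network and broadcast)
Usable hosts: 8388606


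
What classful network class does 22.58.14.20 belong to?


First octet: 22
Binary: 00010110
0xxxxxxx -> Class A (1-126)
Class A, default mask 255.0.0.0 (/8)


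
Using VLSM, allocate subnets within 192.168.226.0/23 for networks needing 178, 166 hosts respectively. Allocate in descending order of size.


178 hosts -> /24 (254 usable): 192.168.226.0/24
166 hosts -> /24 (254 usable): 192.168.227.0/24
Allocation: 192.168.226.0/24 (178 hosts, 254 usable); 192.168.227.0/24 (166 hosts, 254 usable)


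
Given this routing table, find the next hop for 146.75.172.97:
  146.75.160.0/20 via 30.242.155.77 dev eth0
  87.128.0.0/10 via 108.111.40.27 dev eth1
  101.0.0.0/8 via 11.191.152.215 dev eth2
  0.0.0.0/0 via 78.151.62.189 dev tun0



Longest prefix match for 146.75.172.97:
  /20 146.75.160.0: MATCH
  /10 87.128.0.0: no
  /8 101.0.0.0: no
  /0 0.0.0.0: MATCH
Selected: next-hop 30.242.155.77 via eth0 (matched /20)


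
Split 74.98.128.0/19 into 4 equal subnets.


New prefix = 19 + 2 = 21
Each subnet has 2048 addresses
  74.98.128.0/21
  74.98.136.0/21
  74.98.144.0/21
  74.98.152.0/21
Subnets: 74.98.128.0/21, 74.98.136.0/21, 74.98.144.0/21, 74.98.152.0/21


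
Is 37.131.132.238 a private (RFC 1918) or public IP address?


RFC 1918 private ranges:
  10.0.0.0/8 (10.0.0.0 - 10.255.255.255)
  172.16.0.0/12 (172.16.0.0 - 172.31.255.255)
  192.168.0.0/16 (192.168.0.0 - 192.168.255.255)
Public (not in any RFC 1918 range)


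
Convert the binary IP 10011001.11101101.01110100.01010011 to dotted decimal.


10011001 = 153
11101101 = 237
01110100 = 116
01010011 = 83
IP: 153.237.116.83


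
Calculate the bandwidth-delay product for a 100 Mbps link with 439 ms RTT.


BDP = bandwidth * RTT
= 100 Mbps * 439 ms
= 100 * 1e6 * 439 / 1000 bits
= 43900000 bits
= 5487500 bytes
= 5358.8867 KB
BDP = 43900000 bits (5487500 bytes)


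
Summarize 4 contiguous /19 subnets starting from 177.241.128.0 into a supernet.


Original prefix: /19
Number of subnets: 4 = 2^2
New prefix = 19 - 2 = 17
Supernet: 177.241.128.0/17


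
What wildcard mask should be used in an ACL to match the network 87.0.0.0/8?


Subnet mask: 255.0.0.0
Wildcard = 255.255.255.255 - subnet mask
255 - 255 = 0
255 - 0 = 255
255 - 0 = 255
255 - 0 = 255
Wildcard: 0.255.255.255


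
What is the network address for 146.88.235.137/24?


IP:   10010010.01011000.11101011.10001001
Mask: 11111111.11111111.11111111.00000000
AND operation:
Net:  10010010.01011000.11101011.00000000
Network: 146.88.235.0/24


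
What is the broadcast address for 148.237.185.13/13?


Network: 148.232.0.0/13
Host bits = 19
Set all host bits to 1:
Broadcast: 148.239.255.255


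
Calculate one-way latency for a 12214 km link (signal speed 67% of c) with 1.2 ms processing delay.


Speed = 0.67 * 3e5 km/s = 201000 km/s
Propagation delay = 12214 / 201000 = 0.0608 s = 60.7662 ms
Processing delay = 1.2 ms
Total one-way latency = 61.9662 ms


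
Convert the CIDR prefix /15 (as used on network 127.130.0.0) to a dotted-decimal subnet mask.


/15 means 15 network bits, 17 host bits
Binary: 11111111111111100000000000000000
Mask: 255.254.0.0


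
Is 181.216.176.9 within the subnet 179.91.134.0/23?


Subnet network: 179.91.134.0
Test IP AND mask: 181.216.176.0
No, 181.216.176.9 is not in 179.91.134.0/23


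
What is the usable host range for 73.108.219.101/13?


Network: 73.104.0.0
Broadcast: 73.111.255.255
First usable = network + 1
Last usable = broadcast - 1
Range: 73.104.0.1 to 73.111.255.254


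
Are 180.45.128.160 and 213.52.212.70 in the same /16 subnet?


Mask: 255.255.0.0
180.45.128.160 AND mask = 180.45.0.0
213.52.212.70 AND mask = 213.52.0.0
No, different subnets (180.45.0.0 vs 213.52.0.0)


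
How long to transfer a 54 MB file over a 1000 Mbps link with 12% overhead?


Effective throughput = 1000 * (1 - 12/100) = 880 Mbps
File size in Mb = 54 * 8 = 432 Mb
Time = 432 / 880
Time = 0.4909 seconds


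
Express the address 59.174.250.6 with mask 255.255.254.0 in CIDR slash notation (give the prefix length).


Binary: 11111111.11111111.11111110.00000000
Count leading 1s
Prefix: /23


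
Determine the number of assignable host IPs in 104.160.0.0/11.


Host bits = 32 - 11 = 21
Total addresses = 2^21 = 2097152
Usable = total - 2 (network and broadcast)
Usable hosts: 2097150


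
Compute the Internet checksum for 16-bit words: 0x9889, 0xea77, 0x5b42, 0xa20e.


Sum all words (with carry folding):
+ 0x9889 = 0x9889
+ 0xea77 = 0x8301
+ 0x5b42 = 0xde43
+ 0xa20e = 0x8052
One's complement: ~0x8052
Checksum = 0x7fad


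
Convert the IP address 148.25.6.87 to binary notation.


148 = 10010100
25 = 00011001
6 = 00000110
87 = 01010111
Binary: 10010100.00011001.00000110.01010111


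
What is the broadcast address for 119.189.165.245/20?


Network: 119.189.160.0/20
Host bits = 12
Set all host bits to 1:
Broadcast: 119.189.175.255


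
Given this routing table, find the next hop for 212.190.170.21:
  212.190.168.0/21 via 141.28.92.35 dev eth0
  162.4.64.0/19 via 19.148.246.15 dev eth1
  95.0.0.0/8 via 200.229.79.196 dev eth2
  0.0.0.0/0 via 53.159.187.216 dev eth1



Longest prefix match for 212.190.170.21:
  /21 212.190.168.0: MATCH
  /19 162.4.64.0: no
  /8 95.0.0.0: no
  /0 0.0.0.0: MATCH
Selected: next-hop 141.28.92.35 via eth0 (matched /21)


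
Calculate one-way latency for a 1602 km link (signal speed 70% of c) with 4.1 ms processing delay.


Speed = 0.7 * 3e5 km/s = 210000 km/s
Propagation delay = 1602 / 210000 = 0.0076 s = 7.6286 ms
Processing delay = 4.1 ms
Total one-way latency = 11.7286 ms


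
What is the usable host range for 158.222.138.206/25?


Network: 158.222.138.128
Broadcast: 158.222.138.255
First usable = network + 1
Last usable = broadcast - 1
Range: 158.222.138.129 to 158.222.138.254


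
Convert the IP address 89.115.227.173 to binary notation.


89 = 01011001
115 = 01110011
227 = 11100011
173 = 10101101
Binary: 01011001.01110011.11100011.10101101


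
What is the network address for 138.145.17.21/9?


IP:   10001010.10010001.00010001.00010101
Mask: 11111111.10000000.00000000.00000000
AND operation:
Net:  10001010.10000000.00000000.00000000
Network: 138.128.0.0/9


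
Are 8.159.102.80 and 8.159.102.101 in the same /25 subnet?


Mask: 255.255.255.128
8.159.102.80 AND mask = 8.159.102.0
8.159.102.101 AND mask = 8.159.102.0
Yes, same subnet (8.159.102.0)


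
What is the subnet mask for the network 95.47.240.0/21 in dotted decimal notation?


/21 means 21 network bits, 11 host bits
Binary: 11111111111111111111100000000000
Mask: 255.255.248.0


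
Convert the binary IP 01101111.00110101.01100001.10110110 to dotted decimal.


01101111 = 111
00110101 = 53
01100001 = 97
10110110 = 182
IP: 111.53.97.182


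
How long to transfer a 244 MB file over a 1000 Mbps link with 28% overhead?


Effective throughput = 1000 * (1 - 28/100) = 720 Mbps
File size in Mb = 244 * 8 = 1952 Mb
Time = 1952 / 720
Time = 2.7111 seconds


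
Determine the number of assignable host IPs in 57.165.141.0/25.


Host bits = 32 - 25 = 7
Total addresses = 2^7 = 128
Usable = total - 2 (network and broadcast)
Usable hosts: 126


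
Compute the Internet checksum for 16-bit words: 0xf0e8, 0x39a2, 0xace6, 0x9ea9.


Sum all words (with carry folding):
+ 0xf0e8 = 0xf0e8
+ 0x39a2 = 0x2a8b
+ 0xace6 = 0xd771
+ 0x9ea9 = 0x761b
One's complement: ~0x761b
Checksum = 0x89e4


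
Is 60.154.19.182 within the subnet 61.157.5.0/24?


Subnet network: 61.157.5.0
Test IP AND mask: 60.154.19.0
No, 60.154.19.182 is not in 61.157.5.0/24


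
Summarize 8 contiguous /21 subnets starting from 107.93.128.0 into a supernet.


Original prefix: /21
Number of subnets: 8 = 2^3
New prefix = 21 - 3 = 18
Supernet: 107.93.128.0/18


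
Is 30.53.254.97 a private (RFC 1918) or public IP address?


RFC 1918 private ranges:
  10.0.0.0/8 (10.0.0.0 - 10.255.255.255)
  172.16.0.0/12 (172.16.0.0 - 172.31.255.255)
  192.168.0.0/16 (192.168.0.0 - 192.168.255.255)
Public (not in any RFC 1918 range)


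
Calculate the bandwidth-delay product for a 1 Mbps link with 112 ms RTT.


BDP = bandwidth * RTT
= 1 Mbps * 112 ms
= 1 * 1e6 * 112 / 1000 bits
= 112000 bits
= 14000 bytes
= 13.6719 KB
BDP = 112000 bits (14000 bytes)


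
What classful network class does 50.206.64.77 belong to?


First octet: 50
Binary: 00110010
0xxxxxxx -> Class A (1-126)
Class A, default mask 255.0.0.0 (/8)


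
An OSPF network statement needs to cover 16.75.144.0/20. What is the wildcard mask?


Subnet mask: 255.255.240.0
Wildcard = 255.255.255.255 - subnet mask
255 - 255 = 0
255 - 255 = 0
255 - 240 = 15
255 - 0 = 255
Wildcard: 0.0.15.255


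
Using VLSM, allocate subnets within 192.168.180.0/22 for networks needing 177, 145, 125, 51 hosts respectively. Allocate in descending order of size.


177 hosts -> /24 (254 usable): 192.168.180.0/24
145 hosts -> /24 (254 usable): 192.168.181.0/24
125 hosts -> /25 (126 usable): 192.168.182.0/25
51 hosts -> /26 (62 usable): 192.168.182.128/26
Allocation: 192.168.180.0/24 (177 hosts, 254 usable); 192.168.181.0/24 (145 hosts, 254 usable); 192.168.182.0/25 (125 hosts, 126 usable); 192.168.182.128/26 (51 hosts, 62 usable)


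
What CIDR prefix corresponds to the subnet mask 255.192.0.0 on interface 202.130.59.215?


Binary: 11111111.11000000.00000000.00000000
Count leading 1s
Prefix: /10


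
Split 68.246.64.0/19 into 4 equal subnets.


New prefix = 19 + 2 = 21
Each subnet has 2048 addresses
  68.246.64.0/21
  68.246.72.0/21
  68.246.80.0/21
  68.246.88.0/21
Subnets: 68.246.64.0/21, 68.246.72.0/21, 68.246.80.0/21, 68.246.88.0/21


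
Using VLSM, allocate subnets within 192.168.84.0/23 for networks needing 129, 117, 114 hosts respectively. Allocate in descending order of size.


129 hosts -> /24 (254 usable): 192.168.84.0/24
117 hosts -> /25 (126 usable): 192.168.85.0/25
114 hosts -> /25 (126 usable): 192.168.85.128/25
Allocation: 192.168.84.0/24 (129 hosts, 254 usable); 192.168.85.0/25 (117 hosts, 126 usable); 192.168.85.128/25 (114 hosts, 126 usable)


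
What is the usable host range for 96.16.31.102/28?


Network: 96.16.31.96
Broadcast: 96.16.31.111
First usable = network + 1
Last usable = broadcast - 1
Range: 96.16.31.97 to 96.16.31.110


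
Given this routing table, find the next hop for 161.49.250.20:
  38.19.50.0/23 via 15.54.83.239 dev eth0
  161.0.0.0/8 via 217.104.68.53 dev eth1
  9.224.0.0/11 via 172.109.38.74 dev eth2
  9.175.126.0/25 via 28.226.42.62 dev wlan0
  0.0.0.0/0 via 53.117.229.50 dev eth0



Longest prefix match for 161.49.250.20:
  /23 38.19.50.0: no
  /8 161.0.0.0: MATCH
  /11 9.224.0.0: no
  /25 9.175.126.0: no
  /0 0.0.0.0: MATCH
Selected: next-hop 217.104.68.53 via eth1 (matched /8)


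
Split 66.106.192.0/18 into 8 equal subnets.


New prefix = 18 + 3 = 21
Each subnet has 2048 addresses
  66.106.192.0/21
  66.106.200.0/21
  66.106.208.0/21
  66.106.216.0/21
  66.106.224.0/21
  66.106.232.0/21
  66.106.240.0/21
  66.106.248.0/21
Subnets: 66.106.192.0/21, 66.106.200.0/21, 66.106.208.0/21, 66.106.216.0/21, 66.106.224.0/21, 66.106.232.0/21, 66.106.240.0/21, 66.106.248.0/21


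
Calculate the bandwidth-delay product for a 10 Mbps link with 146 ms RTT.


BDP = bandwidth * RTT
= 10 Mbps * 146 ms
= 10 * 1e6 * 146 / 1000 bits
= 1460000 bits
= 182500 bytes
= 178.2227 KB
BDP = 1460000 bits (182500 bytes)


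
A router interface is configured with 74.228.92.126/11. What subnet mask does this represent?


/11 means 11 network bits, 21 host bits
Binary: 11111111111000000000000000000000
Mask: 255.224.0.0


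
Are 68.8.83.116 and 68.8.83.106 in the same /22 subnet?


Mask: 255.255.252.0
68.8.83.116 AND mask = 68.8.80.0
68.8.83.106 AND mask = 68.8.80.0
Yes, same subnet (68.8.80.0)


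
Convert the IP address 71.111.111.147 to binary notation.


71 = 01000111
111 = 01101111
111 = 01101111
147 = 10010011
Binary: 01000111.01101111.01101111.10010011


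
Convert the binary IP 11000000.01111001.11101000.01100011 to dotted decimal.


11000000 = 192
01111001 = 121
11101000 = 232
01100011 = 99
IP: 192.121.232.99


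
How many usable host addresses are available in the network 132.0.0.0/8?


Host bits = 32 - 8 = 24
Total addresses = 2^24 = 16777216
Usable = total - 2 (network and broadcast)
Usable hosts: 16777214


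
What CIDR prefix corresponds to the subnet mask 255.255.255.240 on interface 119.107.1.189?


Binary: 11111111.11111111.11111111.11110000
Count leading 1s
Prefix: /28


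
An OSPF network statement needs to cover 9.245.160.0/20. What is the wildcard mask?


Subnet mask: 255.255.240.0
Wildcard = 255.255.255.255 - subnet mask
255 - 255 = 0
255 - 255 = 0
255 - 240 = 15
255 - 0 = 255
Wildcard: 0.0.15.255


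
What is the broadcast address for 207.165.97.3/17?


Network: 207.165.0.0/17
Host bits = 15
Set all host bits to 1:
Broadcast: 207.165.127.255


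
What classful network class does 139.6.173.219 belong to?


First octet: 139
Binary: 10001011
10xxxxxx -> Class B (128-191)
Class B, default mask 255.255.0.0 (/16)


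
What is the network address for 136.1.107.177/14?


IP:   10001000.00000001.01101011.10110001
Mask: 11111111.11111100.00000000.00000000
AND operation:
Net:  10001000.00000000.00000000.00000000
Network: 136.0.0.0/14


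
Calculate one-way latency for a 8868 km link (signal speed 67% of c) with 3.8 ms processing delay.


Speed = 0.67 * 3e5 km/s = 201000 km/s
Propagation delay = 8868 / 201000 = 0.0441 s = 44.1194 ms
Processing delay = 3.8 ms
Total one-way latency = 47.9194 ms


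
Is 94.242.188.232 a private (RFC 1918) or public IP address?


RFC 1918 private ranges:
  10.0.0.0/8 (10.0.0.0 - 10.255.255.255)
  172.16.0.0/12 (172.16.0.0 - 172.31.255.255)
  192.168.0.0/16 (192.168.0.0 - 192.168.255.255)
Public (not in any RFC 1918 range)


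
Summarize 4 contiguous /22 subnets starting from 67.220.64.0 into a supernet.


Original prefix: /22
Number of subnets: 4 = 2^2
New prefix = 22 - 2 = 20
Supernet: 67.220.64.0/20


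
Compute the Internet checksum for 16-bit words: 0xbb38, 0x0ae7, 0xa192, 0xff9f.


Sum all words (with carry folding):
+ 0xbb38 = 0xbb38
+ 0x0ae7 = 0xc61f
+ 0xa192 = 0x67b2
+ 0xff9f = 0x6752
One's complement: ~0x6752
Checksum = 0x98ad


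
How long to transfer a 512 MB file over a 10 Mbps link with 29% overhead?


Effective throughput = 10 * (1 - 29/100) = 7.1 Mbps
File size in Mb = 512 * 8 = 4096 Mb
Time = 4096 / 7.1
Time = 576.9014 seconds


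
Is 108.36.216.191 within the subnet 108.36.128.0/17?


Subnet network: 108.36.128.0
Test IP AND mask: 108.36.128.0
Yes, 108.36.216.191 is in 108.36.128.0/17


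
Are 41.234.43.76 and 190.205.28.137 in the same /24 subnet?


Mask: 255.255.255.0
41.234.43.76 AND mask = 41.234.43.0
190.205.28.137 AND mask = 190.205.28.0
No, different subnets (41.234.43.0 vs 190.205.28.0)


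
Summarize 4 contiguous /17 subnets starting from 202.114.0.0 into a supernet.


Original prefix: /17
Number of subnets: 4 = 2^2
New prefix = 17 - 2 = 15
Supernet: 202.114.0.0/15


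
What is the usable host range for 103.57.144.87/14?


Network: 103.56.0.0
Broadcast: 103.59.255.255
First usable = network + 1
Last usable = broadcast - 1
Range: 103.56.0.1 to 103.59.255.254


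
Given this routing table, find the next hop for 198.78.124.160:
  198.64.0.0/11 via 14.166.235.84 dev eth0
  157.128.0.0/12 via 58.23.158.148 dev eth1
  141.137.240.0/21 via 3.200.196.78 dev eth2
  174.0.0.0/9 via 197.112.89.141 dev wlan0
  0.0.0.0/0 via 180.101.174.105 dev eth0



Longest prefix match for 198.78.124.160:
  /11 198.64.0.0: MATCH
  /12 157.128.0.0: no
  /21 141.137.240.0: no
  /9 174.0.0.0: no
  /0 0.0.0.0: MATCH
Selected: next-hop 14.166.235.84 via eth0 (matched /11)


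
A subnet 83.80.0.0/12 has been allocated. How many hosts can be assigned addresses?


Host bits = 32 - 12 = 20
Total addresses = 2^20 = 1048576
Usable = total - 2 (network and broadcast)
Usable hosts: 1048574


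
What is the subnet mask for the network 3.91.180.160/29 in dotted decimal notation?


/29 means 29 network bits, 3 host bits
Binary: 11111111111111111111111111111000
Mask: 255.255.255.248


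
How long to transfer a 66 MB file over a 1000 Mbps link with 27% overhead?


Effective throughput = 1000 * (1 - 27/100) = 730 Mbps
File size in Mb = 66 * 8 = 528 Mb
Time = 528 / 730
Time = 0.7233 seconds


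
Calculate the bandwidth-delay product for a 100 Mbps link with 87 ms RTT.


BDP = bandwidth * RTT
= 100 Mbps * 87 ms
= 100 * 1e6 * 87 / 1000 bits
= 8700000 bits
= 1087500 bytes
= 1062.0117 KB
BDP = 8700000 bits (1087500 bytes)


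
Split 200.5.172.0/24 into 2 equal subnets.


New prefix = 24 + 1 = 25
Each subnet has 128 addresses
  200.5.172.0/25
  200.5.172.128/25
Subnets: 200.5.172.0/25, 200.5.172.128/25


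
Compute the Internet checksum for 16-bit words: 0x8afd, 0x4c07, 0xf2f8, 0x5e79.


Sum all words (with carry folding):
+ 0x8afd = 0x8afd
+ 0x4c07 = 0xd704
+ 0xf2f8 = 0xc9fd
+ 0x5e79 = 0x2877
One's complement: ~0x2877
Checksum = 0xd788


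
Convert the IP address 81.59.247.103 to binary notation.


81 = 01010001
59 = 00111011
247 = 11110111
103 = 01100111
Binary: 01010001.00111011.11110111.01100111


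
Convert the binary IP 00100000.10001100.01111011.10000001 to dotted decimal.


00100000 = 32
10001100 = 140
01111011 = 123
10000001 = 129
IP: 32.140.123.129


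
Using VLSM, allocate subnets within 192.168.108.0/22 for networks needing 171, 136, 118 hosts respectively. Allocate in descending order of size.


171 hosts -> /24 (254 usable): 192.168.108.0/24
136 hosts -> /24 (254 usable): 192.168.109.0/24
118 hosts -> /25 (126 usable): 192.168.110.0/25
Allocation: 192.168.108.0/24 (171 hosts, 254 usable); 192.168.109.0/24 (136 hosts, 254 usable); 192.168.110.0/25 (118 hosts, 126 usable)


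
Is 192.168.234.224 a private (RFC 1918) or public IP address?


RFC 1918 private ranges:
  10.0.0.0/8 (10.0.0.0 - 10.255.255.255)
  172.16.0.0/12 (172.16.0.0 - 172.31.255.255)
  192.168.0.0/16 (192.168.0.0 - 192.168.255.255)
Private (in 192.168.0.0/16)


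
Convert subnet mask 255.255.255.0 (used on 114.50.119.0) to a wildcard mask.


Subnet mask: 255.255.255.0
Wildcard = 255.255.255.255 - subnet mask
255 - 255 = 0
255 - 255 = 0
255 - 255 = 0
255 - 0 = 255
Wildcard: 0.0.0.255


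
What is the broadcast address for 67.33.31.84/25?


Network: 67.33.31.0/25
Host bits = 7
Set all host bits to 1:
Broadcast: 67.33.31.127


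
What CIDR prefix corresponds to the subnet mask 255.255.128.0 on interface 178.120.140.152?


Binary: 11111111.11111111.10000000.00000000
Count leading 1s
Prefix: /17


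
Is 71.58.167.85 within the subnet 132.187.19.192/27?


Subnet network: 132.187.19.192
Test IP AND mask: 71.58.167.64
No, 71.58.167.85 is not in 132.187.19.192/27


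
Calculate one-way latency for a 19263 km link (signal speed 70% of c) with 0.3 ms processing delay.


Speed = 0.7 * 3e5 km/s = 210000 km/s
Propagation delay = 19263 / 210000 = 0.0917 s = 91.7286 ms
Processing delay = 0.3 ms
Total one-way latency = 92.0286 ms


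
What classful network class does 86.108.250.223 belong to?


First octet: 86
Binary: 01010110
0xxxxxxx -> Class A (1-126)
Class A, default mask 255.0.0.0 (/8)


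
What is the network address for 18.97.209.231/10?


IP:   00010010.01100001.11010001.11100111
Mask: 11111111.11000000.00000000.00000000
AND operation:
Net:  00010010.01000000.00000000.00000000
Network: 18.64.0.0/10


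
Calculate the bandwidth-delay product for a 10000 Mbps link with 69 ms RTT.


BDP = bandwidth * RTT
= 10000 Mbps * 69 ms
= 10000 * 1e6 * 69 / 1000 bits
= 690000000 bits
= 86250000 bytes
= 84228.5156 KB
BDP = 690000000 bits (86250000 bytes)


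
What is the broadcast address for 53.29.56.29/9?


Network: 53.0.0.0/9
Host bits = 23
Set all host bits to 1:
Broadcast: 53.127.255.255


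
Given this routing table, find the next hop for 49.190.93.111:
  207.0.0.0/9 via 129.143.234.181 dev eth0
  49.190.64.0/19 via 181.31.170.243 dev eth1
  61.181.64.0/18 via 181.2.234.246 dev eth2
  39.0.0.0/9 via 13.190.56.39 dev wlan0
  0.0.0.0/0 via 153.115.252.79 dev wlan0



Longest prefix match for 49.190.93.111:
  /9 207.0.0.0: no
  /19 49.190.64.0: MATCH
  /18 61.181.64.0: no
  /9 39.0.0.0: no
  /0 0.0.0.0: MATCH
Selected: next-hop 181.31.170.243 via eth1 (matched /19)


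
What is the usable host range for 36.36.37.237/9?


Network: 36.0.0.0
Broadcast: 36.127.255.255
First usable = network + 1
Last usable = broadcast - 1
Range: 36.0.0.1 to 36.127.255.254


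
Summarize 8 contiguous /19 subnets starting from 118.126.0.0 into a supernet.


Original prefix: /19
Number of subnets: 8 = 2^3
New prefix = 19 - 3 = 16
Supernet: 118.126.0.0/16


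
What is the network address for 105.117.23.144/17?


IP:   01101001.01110101.00010111.10010000
Mask: 11111111.11111111.10000000.00000000
AND operation:
Net:  01101001.01110101.00000000.00000000
Network: 105.117.0.0/17


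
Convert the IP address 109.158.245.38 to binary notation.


109 = 01101101
158 = 10011110
245 = 11110101
38 = 00100110
Binary: 01101101.10011110.11110101.00100110


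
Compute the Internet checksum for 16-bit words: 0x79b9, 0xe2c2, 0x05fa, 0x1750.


Sum all words (with carry folding):
+ 0x79b9 = 0x79b9
+ 0xe2c2 = 0x5c7c
+ 0x05fa = 0x6276
+ 0x1750 = 0x79c6
One's complement: ~0x79c6
Checksum = 0x8639


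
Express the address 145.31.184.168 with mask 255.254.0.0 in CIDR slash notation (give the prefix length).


Binary: 11111111.11111110.00000000.00000000
Count leading 1s
Prefix: /15


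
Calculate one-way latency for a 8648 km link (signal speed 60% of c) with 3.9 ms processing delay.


Speed = 0.6 * 3e5 km/s = 180000 km/s
Propagation delay = 8648 / 180000 = 0.048 s = 48.0444 ms
Processing delay = 3.9 ms
Total one-way latency = 51.9444 ms


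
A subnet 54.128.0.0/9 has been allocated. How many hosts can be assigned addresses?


Host bits = 32 - 9 = 23
Total addresses = 2^23 = 8388608
Usable = total - 2 (network and broadcast)
Usable hosts: 8388606


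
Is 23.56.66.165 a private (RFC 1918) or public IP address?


RFC 1918 private ranges:
  10.0.0.0/8 (10.0.0.0 - 10.255.255.255)
  172.16.0.0/12 (172.16.0.0 - 172.31.255.255)
  192.168.0.0/16 (192.168.0.0 - 192.168.255.255)
Public (not in any RFC 1918 range)


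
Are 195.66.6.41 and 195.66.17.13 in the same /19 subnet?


Mask: 255.255.224.0
195.66.6.41 AND mask = 195.66.0.0
195.66.17.13 AND mask = 195.66.0.0
Yes, same subnet (195.66.0.0)


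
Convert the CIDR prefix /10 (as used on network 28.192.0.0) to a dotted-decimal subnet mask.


/10 means 10 network bits, 22 host bits
Binary: 11111111110000000000000000000000
Mask: 255.192.0.0


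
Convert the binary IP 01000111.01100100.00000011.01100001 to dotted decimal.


01000111 = 71
01100100 = 100
00000011 = 3
01100001 = 97
IP: 71.100.3.97


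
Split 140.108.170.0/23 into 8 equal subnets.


New prefix = 23 + 3 = 26
Each subnet has 64 addresses
  140.108.170.0/26
  140.108.170.64/26
  140.108.170.128/26
  140.108.170.192/26
  140.108.171.0/26
  140.108.171.64/26
  140.108.171.128/26
  140.108.171.192/26
Subnets: 140.108.170.0/26, 140.108.170.64/26, 140.108.170.128/26, 140.108.170.192/26, 140.108.171.0/26, 140.108.171.64/26, 140.108.171.128/26, 140.108.171.192/26


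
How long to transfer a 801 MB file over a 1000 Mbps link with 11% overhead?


Effective throughput = 1000 * (1 - 11/100) = 890 Mbps
File size in Mb = 801 * 8 = 6408 Mb
Time = 6408 / 890
Time = 7.2 seconds


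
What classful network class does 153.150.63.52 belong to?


First octet: 153
Binary: 10011001
10xxxxxx -> Class B (128-191)
Class B, default mask 255.255.0.0 (/16)


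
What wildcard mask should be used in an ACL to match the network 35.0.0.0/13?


Subnet mask: 255.248.0.0
Wildcard = 255.255.255.255 - subnet mask
255 - 255 = 0
255 - 248 = 7
255 - 0 = 255
255 - 0 = 255
Wildcard: 0.7.255.255


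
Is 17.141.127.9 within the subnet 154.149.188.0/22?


Subnet network: 154.149.188.0
Test IP AND mask: 17.141.124.0
No, 17.141.127.9 is not in 154.149.188.0/22


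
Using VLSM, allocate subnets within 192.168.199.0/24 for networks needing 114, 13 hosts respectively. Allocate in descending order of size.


114 hosts -> /25 (126 usable): 192.168.199.0/25
13 hosts -> /28 (14 usable): 192.168.199.128/28
Allocation: 192.168.199.0/25 (114 hosts, 126 usable); 192.168.199.128/28 (13 hosts, 14 usable)


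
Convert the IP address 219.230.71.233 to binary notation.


219 = 11011011
230 = 11100110
71 = 01000111
233 = 11101001
Binary: 11011011.11100110.01000111.11101001


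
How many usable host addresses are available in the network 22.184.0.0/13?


Host bits = 32 - 13 = 19
Total addresses = 2^19 = 524288
Usable = total - 2 (network and broadcast)
Usable hosts: 524286


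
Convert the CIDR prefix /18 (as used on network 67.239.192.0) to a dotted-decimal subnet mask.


/18 means 18 network bits, 14 host bits
Binary: 11111111111111111100000000000000
Mask: 255.255.192.0


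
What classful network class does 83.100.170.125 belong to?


First octet: 83
Binary: 01010011
0xxxxxxx -> Class A (1-126)
Class A, default mask 255.0.0.0 (/8)


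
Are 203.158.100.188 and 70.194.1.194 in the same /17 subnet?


Mask: 255.255.128.0
203.158.100.188 AND mask = 203.158.0.0
70.194.1.194 AND mask = 70.194.0.0
No, different subnets (203.158.0.0 vs 70.194.0.0)


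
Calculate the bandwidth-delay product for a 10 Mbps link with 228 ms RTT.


BDP = bandwidth * RTT
= 10 Mbps * 228 ms
= 10 * 1e6 * 228 / 1000 bits
= 2280000 bits
= 285000 bytes
= 278.3203 KB
BDP = 2280000 bits (285000 bytes)


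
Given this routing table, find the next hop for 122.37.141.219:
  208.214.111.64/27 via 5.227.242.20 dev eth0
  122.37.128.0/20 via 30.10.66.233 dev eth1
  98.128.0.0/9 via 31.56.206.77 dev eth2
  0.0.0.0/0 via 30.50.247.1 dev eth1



Longest prefix match for 122.37.141.219:
  /27 208.214.111.64: no
  /20 122.37.128.0: MATCH
  /9 98.128.0.0: no
  /0 0.0.0.0: MATCH
Selected: next-hop 30.10.66.233 via eth1 (matched /20)


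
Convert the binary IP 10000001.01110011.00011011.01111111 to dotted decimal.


10000001 = 129
01110011 = 115
00011011 = 27
01111111 = 127
IP: 129.115.27.127


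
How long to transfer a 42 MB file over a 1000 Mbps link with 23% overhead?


Effective throughput = 1000 * (1 - 23/100) = 770 Mbps
File size in Mb = 42 * 8 = 336 Mb
Time = 336 / 770
Time = 0.4364 seconds


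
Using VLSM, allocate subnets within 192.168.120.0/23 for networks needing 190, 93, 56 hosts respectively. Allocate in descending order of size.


190 hosts -> /24 (254 usable): 192.168.120.0/24
93 hosts -> /25 (126 usable): 192.168.121.0/25
56 hosts -> /26 (62 usable): 192.168.121.128/26
Allocation: 192.168.120.0/24 (190 hosts, 254 usable); 192.168.121.0/25 (93 hosts, 126 usable); 192.168.121.128/26 (56 hosts, 62 usable)


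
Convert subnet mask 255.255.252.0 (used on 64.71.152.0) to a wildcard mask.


Subnet mask: 255.255.252.0
Wildcard = 255.255.255.255 - subnet mask
255 - 255 = 0
255 - 255 = 0
255 - 252 = 3
255 - 0 = 255
Wildcard: 0.0.3.255


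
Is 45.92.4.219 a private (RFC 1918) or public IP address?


RFC 1918 private ranges:
  10.0.0.0/8 (10.0.0.0 - 10.255.255.255)
  172.16.0.0/12 (172.16.0.0 - 172.31.255.255)
  192.168.0.0/16 (192.168.0.0 - 192.168.255.255)
Public (not in any RFC 1918 range)


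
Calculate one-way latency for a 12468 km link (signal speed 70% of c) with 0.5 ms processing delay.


Speed = 0.7 * 3e5 km/s = 210000 km/s
Propagation delay = 12468 / 210000 = 0.0594 s = 59.3714 ms
Processing delay = 0.5 ms
Total one-way latency = 59.8714 ms


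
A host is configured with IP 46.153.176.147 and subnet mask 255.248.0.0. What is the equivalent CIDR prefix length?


Binary: 11111111.11111000.00000000.00000000
Count leading 1s
Prefix: /13


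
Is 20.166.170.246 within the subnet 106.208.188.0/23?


Subnet network: 106.208.188.0
Test IP AND mask: 20.166.170.0
No, 20.166.170.246 is not in 106.208.188.0/23


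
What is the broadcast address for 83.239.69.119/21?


Network: 83.239.64.0/21
Host bits = 11
Set all host bits to 1:
Broadcast: 83.239.71.255


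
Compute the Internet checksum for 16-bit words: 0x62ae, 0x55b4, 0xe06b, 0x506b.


Sum all words (with carry folding):
+ 0x62ae = 0x62ae
+ 0x55b4 = 0xb862
+ 0xe06b = 0x98ce
+ 0x506b = 0xe939
One's complement: ~0xe939
Checksum = 0x16c6


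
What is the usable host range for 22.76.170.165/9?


Network: 22.0.0.0
Broadcast: 22.127.255.255
First usable = network + 1
Last usable = broadcast - 1
Range: 22.0.0.1 to 22.127.255.254


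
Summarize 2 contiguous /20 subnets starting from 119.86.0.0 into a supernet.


Original prefix: /20
Number of subnets: 2 = 2^1
New prefix = 20 - 1 = 19
Supernet: 119.86.0.0/19


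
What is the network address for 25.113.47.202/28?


IP:   00011001.01110001.00101111.11001010
Mask: 11111111.11111111.11111111.11110000
AND operation:
Net:  00011001.01110001.00101111.11000000
Network: 25.113.47.192/28


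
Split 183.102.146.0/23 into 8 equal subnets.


New prefix = 23 + 3 = 26
Each subnet has 64 addresses
  183.102.146.0/26
  183.102.146.64/26
  183.102.146.128/26
  183.102.146.192/26
  183.102.147.0/26
  183.102.147.64/26
  183.102.147.128/26
  183.102.147.192/26
Subnets: 183.102.146.0/26, 183.102.146.64/26, 183.102.146.128/26, 183.102.146.192/26, 183.102.147.0/26, 183.102.147.64/26, 183.102.147.128/26, 183.102.147.192/26


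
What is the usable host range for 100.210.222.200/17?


Network: 100.210.128.0
Broadcast: 100.210.255.255
First usable = network + 1
Last usable = broadcast - 1
Range: 100.210.128.1 to 100.210.255.254


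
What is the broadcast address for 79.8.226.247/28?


Network: 79.8.226.240/28
Host bits = 4
Set all host bits to 1:
Broadcast: 79.8.226.255


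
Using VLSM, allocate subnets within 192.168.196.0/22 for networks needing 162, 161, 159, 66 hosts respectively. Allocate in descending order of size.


162 hosts -> /24 (254 usable): 192.168.196.0/24
161 hosts -> /24 (254 usable): 192.168.197.0/24
159 hosts -> /24 (254 usable): 192.168.198.0/24
66 hosts -> /25 (126 usable): 192.168.199.0/25
Allocation: 192.168.196.0/24 (162 hosts, 254 usable); 192.168.197.0/24 (161 hosts, 254 usable); 192.168.198.0/24 (159 hosts, 254 usable); 192.168.199.0/25 (66 hosts, 126 usable)


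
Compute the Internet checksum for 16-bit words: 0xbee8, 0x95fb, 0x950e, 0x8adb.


Sum all words (with carry folding):
+ 0xbee8 = 0xbee8
+ 0x95fb = 0x54e4
+ 0x950e = 0xe9f2
+ 0x8adb = 0x74ce
One's complement: ~0x74ce
Checksum = 0x8b31


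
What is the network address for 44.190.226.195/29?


IP:   00101100.10111110.11100010.11000011
Mask: 11111111.11111111.11111111.11111000
AND operation:
Net:  00101100.10111110.11100010.11000000
Network: 44.190.226.192/29


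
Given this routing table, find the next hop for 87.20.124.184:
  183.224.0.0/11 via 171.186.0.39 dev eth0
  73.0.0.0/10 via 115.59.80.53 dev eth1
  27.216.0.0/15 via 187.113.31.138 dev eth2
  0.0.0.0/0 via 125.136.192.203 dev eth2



Longest prefix match for 87.20.124.184:
  /11 183.224.0.0: no
  /10 73.0.0.0: no
  /15 27.216.0.0: no
  /0 0.0.0.0: MATCH
Selected: next-hop 125.136.192.203 via eth2 (matched /0)


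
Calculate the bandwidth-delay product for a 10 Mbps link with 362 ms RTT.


BDP = bandwidth * RTT
= 10 Mbps * 362 ms
= 10 * 1e6 * 362 / 1000 bits
= 3620000 bits
= 452500 bytes
= 441.8945 KB
BDP = 3620000 bits (452500 bytes)


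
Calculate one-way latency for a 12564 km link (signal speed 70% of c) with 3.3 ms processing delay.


Speed = 0.7 * 3e5 km/s = 210000 km/s
Propagation delay = 12564 / 210000 = 0.0598 s = 59.8286 ms
Processing delay = 3.3 ms
Total one-way latency = 63.1286 ms


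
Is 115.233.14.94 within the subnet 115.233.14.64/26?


Subnet network: 115.233.14.64
Test IP AND mask: 115.233.14.64
Yes, 115.233.14.94 is in 115.233.14.64/26


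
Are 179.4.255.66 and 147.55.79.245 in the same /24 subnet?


Mask: 255.255.255.0
179.4.255.66 AND mask = 179.4.255.0
147.55.79.245 AND mask = 147.55.79.0
No, different subnets (179.4.255.0 vs 147.55.79.0)


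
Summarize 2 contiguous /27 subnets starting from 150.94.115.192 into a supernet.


Original prefix: /27
Number of subnets: 2 = 2^1
New prefix = 27 - 1 = 26
Supernet: 150.94.115.192/26


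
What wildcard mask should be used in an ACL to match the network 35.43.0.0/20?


Subnet mask: 255.255.240.0
Wildcard = 255.255.255.255 - subnet mask
255 - 255 = 0
255 - 255 = 0
255 - 240 = 15
255 - 0 = 255
Wildcard: 0.0.15.255


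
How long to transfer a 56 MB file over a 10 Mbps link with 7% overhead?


Effective throughput = 10 * (1 - 7/100) = 9.3 Mbps
File size in Mb = 56 * 8 = 448 Mb
Time = 448 / 9.3
Time = 48.172 seconds


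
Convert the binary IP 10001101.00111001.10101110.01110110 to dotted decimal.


10001101 = 141
00111001 = 57
10101110 = 174
01110110 = 118
IP: 141.57.174.118


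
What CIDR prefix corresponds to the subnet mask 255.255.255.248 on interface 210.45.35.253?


Binary: 11111111.11111111.11111111.11111000
Count leading 1s
Prefix: /29


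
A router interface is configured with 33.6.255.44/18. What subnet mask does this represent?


/18 means 18 network bits, 14 host bits
Binary: 11111111111111111100000000000000
Mask: 255.255.192.0


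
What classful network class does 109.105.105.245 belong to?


First octet: 109
Binary: 01101101
0xxxxxxx -> Class A (1-126)
Class A, default mask 255.0.0.0 (/8)


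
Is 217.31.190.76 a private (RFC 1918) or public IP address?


RFC 1918 private ranges:
  10.0.0.0/8 (10.0.0.0 - 10.255.255.255)
  172.16.0.0/12 (172.16.0.0 - 172.31.255.255)
  192.168.0.0/16 (192.168.0.0 - 192.168.255.255)
Public (not in any RFC 1918 range)


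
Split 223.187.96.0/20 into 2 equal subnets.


New prefix = 20 + 1 = 21
Each subnet has 2048 addresses
  223.187.96.0/21
  223.187.104.0/21
Subnets: 223.187.96.0/21, 223.187.104.0/21


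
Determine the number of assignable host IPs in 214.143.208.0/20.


Host bits = 32 - 20 = 12
Total addresses = 2^12 = 4096
Usable = total - 2 (network and broadcast)
Usable hosts: 4094


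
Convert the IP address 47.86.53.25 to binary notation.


47 = 00101111
86 = 01010110
53 = 00110101
25 = 00011001
Binary: 00101111.01010110.00110101.00011001


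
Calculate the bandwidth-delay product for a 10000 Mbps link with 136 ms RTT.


BDP = bandwidth * RTT
= 10000 Mbps * 136 ms
= 10000 * 1e6 * 136 / 1000 bits
= 1360000000 bits
= 170000000 bytes
= 166015.625 KB
BDP = 1360000000 bits (170000000 bytes)


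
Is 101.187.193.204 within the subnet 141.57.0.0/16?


Subnet network: 141.57.0.0
Test IP AND mask: 101.187.0.0
No, 101.187.193.204 is not in 141.57.0.0/16


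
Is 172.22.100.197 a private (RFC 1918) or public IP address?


RFC 1918 private ranges:
  10.0.0.0/8 (10.0.0.0 - 10.255.255.255)
  172.16.0.0/12 (172.16.0.0 - 172.31.255.255)
  192.168.0.0/16 (192.168.0.0 - 192.168.255.255)
Private (in 172.16.0.0/12)


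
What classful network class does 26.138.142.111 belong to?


First octet: 26
Binary: 00011010
0xxxxxxx -> Class A (1-126)
Class A, default mask 255.0.0.0 (/8)


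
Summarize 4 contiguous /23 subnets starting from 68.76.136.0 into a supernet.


Original prefix: /23
Number of subnets: 4 = 2^2
New prefix = 23 - 2 = 21
Supernet: 68.76.136.0/21


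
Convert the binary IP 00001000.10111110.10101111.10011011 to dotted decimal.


00001000 = 8
10111110 = 190
10101111 = 175
10011011 = 155
IP: 8.190.175.155


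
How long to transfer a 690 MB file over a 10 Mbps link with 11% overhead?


Effective throughput = 10 * (1 - 11/100) = 8.9 Mbps
File size in Mb = 690 * 8 = 5520 Mb
Time = 5520 / 8.9
Time = 620.2247 seconds


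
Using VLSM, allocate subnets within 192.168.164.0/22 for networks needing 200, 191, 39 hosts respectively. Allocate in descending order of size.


200 hosts -> /24 (254 usable): 192.168.164.0/24
191 hosts -> /24 (254 usable): 192.168.165.0/24
39 hosts -> /26 (62 usable): 192.168.166.0/26
Allocation: 192.168.164.0/24 (200 hosts, 254 usable); 192.168.165.0/24 (191 hosts, 254 usable); 192.168.166.0/26 (39 hosts, 62 usable)


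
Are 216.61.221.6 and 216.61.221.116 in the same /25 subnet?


Mask: 255.255.255.128
216.61.221.6 AND mask = 216.61.221.0
216.61.221.116 AND mask = 216.61.221.0
Yes, same subnet (216.61.221.0)
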